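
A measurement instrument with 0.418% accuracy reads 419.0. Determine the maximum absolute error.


Absolute error = (accuracy% / 100) * reading.
Error = (0.418 / 100) * 419.0
Error = 0.00418 * 419.0
Error = 1.7514

1.7514


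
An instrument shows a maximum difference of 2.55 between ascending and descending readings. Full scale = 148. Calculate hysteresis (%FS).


Hysteresis = (max difference / full scale) * 100%.
H = (2.55 / 148) * 100
H = 1.723 %FS

1.723 %FS


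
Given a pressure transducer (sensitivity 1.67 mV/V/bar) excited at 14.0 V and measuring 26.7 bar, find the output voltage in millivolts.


Output = sensitivity * Vex * P.
Vout = 1.67 * 14.0 * 26.7
Vout = 23.38 * 26.7
Vout = 624.25 mV

624.25 mV


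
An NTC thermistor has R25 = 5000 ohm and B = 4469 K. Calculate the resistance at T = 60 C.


NTC thermistor equation: Rt = R25 * exp(B * (1/T - 1/T25)).
T in Kelvin: 333.15 K, T25 = 298.15 K
1/T - 1/T25 = 1/333.15 - 1/298.15 = -0.00035237
B * (1/T - 1/T25) = 4469 * -0.00035237 = -1.5747
Rt = 5000 * exp(-1.5747) = 1035.3 ohm

1035.3 ohm


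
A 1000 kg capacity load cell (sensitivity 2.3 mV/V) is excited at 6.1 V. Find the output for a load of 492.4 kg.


Vout = rated_output * Vex * (load / capacity).
Vout = 2.3 * 6.1 * (492.4 / 1000)
Vout = 2.3 * 6.1 * 0.4924
Vout = 6.908 mV

6.908 mV


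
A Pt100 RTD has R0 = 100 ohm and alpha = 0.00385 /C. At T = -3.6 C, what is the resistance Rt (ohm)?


The RTD equation: Rt = R0 * (1 + alpha * T).
Rt = 100 * (1 + 0.00385 * -3.6)
Rt = 100 * (1 + -0.01386)
Rt = 100 * 0.98614
Rt = 98.614 ohm

98.614 ohm


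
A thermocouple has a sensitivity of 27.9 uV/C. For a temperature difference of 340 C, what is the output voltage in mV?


The thermocouple output V = sensitivity * dT.
V = 27.9 uV/C * 340 C
V = 9486.0 uV
V = 9.486 mV

9.486 mV


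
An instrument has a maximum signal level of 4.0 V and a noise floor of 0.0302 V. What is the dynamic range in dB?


Dynamic range = 20 * log10(Vmax / Vnoise).
DR = 20 * log10(4.0 / 0.0302)
DR = 20 * log10(132.45)
DR = 42.44 dB

42.44 dB


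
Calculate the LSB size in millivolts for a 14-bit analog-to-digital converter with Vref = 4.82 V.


The resolution (LSB) of an ADC is Vref / 2^n.
LSB = 4.82 / 2^14
LSB = 4.82 / 16384
LSB = 0.00029419 V = 0.29418945 mV

0.29418945 mV


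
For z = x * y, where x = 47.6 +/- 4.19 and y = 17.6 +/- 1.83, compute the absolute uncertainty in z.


For a product z = x*y, the relative uncertainty is:
uz/z = sqrt((ux/x)^2 + (uy/y)^2)
Relative uncertainties: ux/x = 4.19/47.6 = 0.088025
uy/y = 1.83/17.6 = 0.103977
z = 47.6 * 17.6 = 837.8
uz = 837.8 * sqrt(0.088025^2 + 0.103977^2) = 114.131

114.131


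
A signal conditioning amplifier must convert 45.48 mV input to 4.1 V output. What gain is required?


Gain = Vout / Vin (converting to same units).
G = 4.1 V / 45.48 mV
G = 4100.0 mV / 45.48 mV
G = 90.15

90.15


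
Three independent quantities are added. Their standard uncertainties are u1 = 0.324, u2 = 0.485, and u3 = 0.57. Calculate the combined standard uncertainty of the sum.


For a sum of independent quantities, uc = sqrt(u1^2 + u2^2 + u3^2).
uc = sqrt(0.324^2 + 0.485^2 + 0.57^2)
uc = sqrt(0.104976 + 0.235225 + 0.3249)
uc = 0.8155

0.8155


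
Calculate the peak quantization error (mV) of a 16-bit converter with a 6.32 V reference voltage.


The maximum quantization error is +/- LSB/2.
LSB = Vref / 2^n = 6.32 / 65536 = 9.644e-05 V
Max error = LSB / 2 = 9.644e-05 / 2 = 4.822e-05 V
Max error = 0.0482 mV

0.0482 mV


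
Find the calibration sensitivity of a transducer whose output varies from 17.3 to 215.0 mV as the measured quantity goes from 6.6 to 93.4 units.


Sensitivity = (y2 - y1) / (x2 - x1).
S = (215.0 - 17.3) / (93.4 - 6.6)
S = 197.7 / 86.8
S = 2.2776 mV/unit

2.2776 mV/unit


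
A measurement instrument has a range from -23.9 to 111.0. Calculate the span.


Span = upper range - lower range.
Span = 111.0 - (-23.9)
Span = 134.9

134.9


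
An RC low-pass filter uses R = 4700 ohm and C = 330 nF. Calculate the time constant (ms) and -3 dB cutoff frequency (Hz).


Time constant: tau = R * C.
tau = 4700 * 3.30e-07 = 0.001551 s
tau = 1.551 ms
Cutoff frequency: fc = 1 / (2*pi*R*C).
fc = 1 / (2*pi*0.001551) = 102.61 Hz

tau = 1.551 ms, fc = 102.61 Hz


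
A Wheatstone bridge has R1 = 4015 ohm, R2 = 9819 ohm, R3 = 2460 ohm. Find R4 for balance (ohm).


At balance: R1*R4 = R2*R3, so R4 = R2*R3/R1.
R4 = 9819 * 2460 / 4015
R4 = 24154740 / 4015
R4 = 6016.12 ohm

6016.12 ohm


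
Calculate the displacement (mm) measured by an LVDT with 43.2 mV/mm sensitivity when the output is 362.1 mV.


Displacement = Vout / sensitivity.
d = 362.1 / 43.2
d = 8.382 mm

8.382 mm


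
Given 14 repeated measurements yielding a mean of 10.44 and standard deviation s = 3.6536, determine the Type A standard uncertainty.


The standard uncertainty for Type A evaluation is u = s / sqrt(n).
u = 3.6536 / sqrt(14)
u = 3.6536 / 3.7417
u = 0.9765

0.9765


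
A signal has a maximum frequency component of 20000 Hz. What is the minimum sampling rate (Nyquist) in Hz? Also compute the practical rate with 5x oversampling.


By Nyquist theorem, fs_min = 2 * fmax.
fs_min = 2 * 20000 = 40000 Hz
Practical rate = 5 * fs_min = 5 * 40000 = 200000 Hz

fs_min = 40000 Hz, fs_practical = 200000 Hz


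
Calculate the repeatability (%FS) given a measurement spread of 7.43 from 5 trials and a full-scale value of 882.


Repeatability = (spread / full scale) * 100%.
R = (7.43 / 882) * 100
R = 0.842 %FS

0.842 %FS


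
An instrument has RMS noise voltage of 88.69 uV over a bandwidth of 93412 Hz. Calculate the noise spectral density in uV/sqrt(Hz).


Noise spectral density = Vrms / sqrt(BW).
NSD = 88.69 / sqrt(93412)
NSD = 88.69 / 305.6338
NSD = 0.2902 uV/sqrt(Hz)

0.2902 uV/sqrt(Hz)


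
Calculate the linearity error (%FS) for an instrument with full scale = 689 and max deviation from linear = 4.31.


Linearity error = (max deviation / full scale) * 100%.
Linearity = (4.31 / 689) * 100
Linearity = 0.626 %FS

0.626 %FS


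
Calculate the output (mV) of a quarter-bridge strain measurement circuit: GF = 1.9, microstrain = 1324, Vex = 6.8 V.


Quarter bridge output: Vout = (GF * epsilon * Vex) / 4.
Vout = (1.9 * 1324e-6 * 6.8) / 4
Vout = 0.01710608 / 4 V
Vout = 0.00427652 V = 4.2765 mV

4.2765 mV


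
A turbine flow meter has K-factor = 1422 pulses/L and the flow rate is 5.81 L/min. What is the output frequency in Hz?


Frequency = K * Q / 60 (converting L/min to L/s).
f = 1422 * 5.81 / 60
f = 8261.82 / 60
f = 137.7 Hz

137.7 Hz


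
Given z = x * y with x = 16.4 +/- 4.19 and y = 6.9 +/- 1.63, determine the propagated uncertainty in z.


For a product z = x*y, the relative uncertainty is:
uz/z = sqrt((ux/x)^2 + (uy/y)^2)
Relative uncertainties: ux/x = 4.19/16.4 = 0.255488
uy/y = 1.63/6.9 = 0.236232
z = 16.4 * 6.9 = 113.2
uz = 113.2 * sqrt(0.255488^2 + 0.236232^2) = 39.376

39.376


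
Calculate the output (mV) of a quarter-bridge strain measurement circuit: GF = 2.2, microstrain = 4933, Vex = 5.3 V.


Quarter bridge output: Vout = (GF * epsilon * Vex) / 4.
Vout = (2.2 * 4933e-6 * 5.3) / 4
Vout = 0.05751878 / 4 V
Vout = 0.01437969 V = 14.3797 mV

14.3797 mV


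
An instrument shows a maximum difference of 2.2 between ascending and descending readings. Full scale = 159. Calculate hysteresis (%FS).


Hysteresis = (max difference / full scale) * 100%.
H = (2.2 / 159) * 100
H = 1.384 %FS

1.384 %FS


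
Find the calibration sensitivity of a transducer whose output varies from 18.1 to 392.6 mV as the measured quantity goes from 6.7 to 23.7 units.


Sensitivity = (y2 - y1) / (x2 - x1).
S = (392.6 - 18.1) / (23.7 - 6.7)
S = 374.5 / 17.0
S = 22.0294 mV/unit

22.0294 mV/unit


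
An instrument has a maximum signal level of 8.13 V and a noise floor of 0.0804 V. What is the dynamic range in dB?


Dynamic range = 20 * log10(Vmax / Vnoise).
DR = 20 * log10(8.13 / 0.0804)
DR = 20 * log10(101.12)
DR = 40.1 dB

40.1 dB


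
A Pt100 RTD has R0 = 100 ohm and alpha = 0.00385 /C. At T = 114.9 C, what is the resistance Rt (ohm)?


The RTD equation: Rt = R0 * (1 + alpha * T).
Rt = 100 * (1 + 0.00385 * 114.9)
Rt = 100 * (1 + 0.442365)
Rt = 100 * 1.442365
Rt = 144.237 ohm

144.237 ohm


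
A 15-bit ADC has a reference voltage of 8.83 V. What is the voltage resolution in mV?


The resolution (LSB) of an ADC is Vref / 2^n.
LSB = 8.83 / 2^15
LSB = 8.83 / 32768
LSB = 0.00026947 V = 0.26947021 mV

0.26947021 mV


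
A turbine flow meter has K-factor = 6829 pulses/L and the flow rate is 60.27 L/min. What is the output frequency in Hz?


Frequency = K * Q / 60 (converting L/min to L/s).
f = 6829 * 60.27 / 60
f = 411583.83 / 60
f = 6859.73 Hz

6859.73 Hz


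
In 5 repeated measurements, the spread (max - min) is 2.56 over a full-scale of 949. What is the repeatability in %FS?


Repeatability = (spread / full scale) * 100%.
R = (2.56 / 949) * 100
R = 0.27 %FS

0.27 %FS


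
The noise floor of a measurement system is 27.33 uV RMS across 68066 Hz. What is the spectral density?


Noise spectral density = Vrms / sqrt(BW).
NSD = 27.33 / sqrt(68066)
NSD = 27.33 / 260.8946
NSD = 0.1048 uV/sqrt(Hz)

0.1048 uV/sqrt(Hz)


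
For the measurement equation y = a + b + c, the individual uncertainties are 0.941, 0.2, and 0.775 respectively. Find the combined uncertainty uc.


For a sum of independent quantities, uc = sqrt(u1^2 + u2^2 + u3^2).
uc = sqrt(0.941^2 + 0.2^2 + 0.775^2)
uc = sqrt(0.885481 + 0.04 + 0.600625)
uc = 1.2354

1.2354


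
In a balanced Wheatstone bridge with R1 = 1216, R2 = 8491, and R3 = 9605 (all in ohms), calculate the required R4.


At balance: R1*R4 = R2*R3, so R4 = R2*R3/R1.
R4 = 8491 * 9605 / 1216
R4 = 81556055 / 1216
R4 = 67069.12 ohm

67069.12 ohm


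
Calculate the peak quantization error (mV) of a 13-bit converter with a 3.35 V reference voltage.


The maximum quantization error is +/- LSB/2.
LSB = Vref / 2^n = 3.35 / 8192 = 0.00040894 V
Max error = LSB / 2 = 0.00040894 / 2 = 0.00020447 V
Max error = 0.2045 mV

0.2045 mV


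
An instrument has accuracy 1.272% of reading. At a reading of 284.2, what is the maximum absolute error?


Absolute error = (accuracy% / 100) * reading.
Error = (1.272 / 100) * 284.2
Error = 0.01272 * 284.2
Error = 3.615

3.615


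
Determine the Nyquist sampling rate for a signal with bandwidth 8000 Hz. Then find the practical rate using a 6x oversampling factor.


By Nyquist theorem, fs_min = 2 * fmax.
fs_min = 2 * 8000 = 16000 Hz
Practical rate = 6 * fs_min = 6 * 16000 = 96000 Hz

fs_min = 16000 Hz, fs_practical = 96000 Hz


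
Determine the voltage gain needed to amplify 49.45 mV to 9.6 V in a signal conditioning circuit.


Gain = Vout / Vin (converting to same units).
G = 9.6 V / 49.45 mV
G = 9600.0 mV / 49.45 mV
G = 194.14

194.14


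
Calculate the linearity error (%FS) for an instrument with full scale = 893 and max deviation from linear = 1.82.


Linearity error = (max deviation / full scale) * 100%.
Linearity = (1.82 / 893) * 100
Linearity = 0.204 %FS

0.204 %FS


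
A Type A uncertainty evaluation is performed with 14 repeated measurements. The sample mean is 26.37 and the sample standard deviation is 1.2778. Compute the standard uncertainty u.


The standard uncertainty for Type A evaluation is u = s / sqrt(n).
u = 1.2778 / sqrt(14)
u = 1.2778 / 3.7417
u = 0.3415

0.3415


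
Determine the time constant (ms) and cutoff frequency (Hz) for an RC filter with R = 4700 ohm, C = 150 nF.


Time constant: tau = R * C.
tau = 4700 * 1.50e-07 = 0.000705 s
tau = 0.705 ms
Cutoff frequency: fc = 1 / (2*pi*R*C).
fc = 1 / (2*pi*0.000705) = 225.75 Hz

tau = 0.705 ms, fc = 225.75 Hz


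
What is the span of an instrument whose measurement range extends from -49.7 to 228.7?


Span = upper range - lower range.
Span = 228.7 - (-49.7)
Span = 278.4

278.4


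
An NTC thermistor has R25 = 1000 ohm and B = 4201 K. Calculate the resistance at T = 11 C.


NTC thermistor equation: Rt = R25 * exp(B * (1/T - 1/T25)).
T in Kelvin: 284.15 K, T25 = 298.15 K
1/T - 1/T25 = 1/284.15 - 1/298.15 = 0.00016525
B * (1/T - 1/T25) = 4201 * 0.00016525 = 0.6942
Rt = 1000 * exp(0.6942) = 2002.2 ohm

2002.2 ohm


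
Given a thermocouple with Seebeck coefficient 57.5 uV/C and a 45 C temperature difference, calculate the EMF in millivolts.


The thermocouple output V = sensitivity * dT.
V = 57.5 uV/C * 45 C
V = 2587.5 uV
V = 2.587 mV

2.587 mV


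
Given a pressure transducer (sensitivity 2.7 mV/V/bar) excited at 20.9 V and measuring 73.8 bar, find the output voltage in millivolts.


Output = sensitivity * Vex * P.
Vout = 2.7 * 20.9 * 73.8
Vout = 56.43 * 73.8
Vout = 4164.53 mV

4164.53 mV


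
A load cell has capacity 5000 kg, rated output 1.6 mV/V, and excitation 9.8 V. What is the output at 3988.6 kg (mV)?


Vout = rated_output * Vex * (load / capacity).
Vout = 1.6 * 9.8 * (3988.6 / 5000)
Vout = 1.6 * 9.8 * 0.79772
Vout = 12.508 mV

12.508 mV


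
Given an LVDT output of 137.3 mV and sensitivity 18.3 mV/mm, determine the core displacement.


Displacement = Vout / sensitivity.
d = 137.3 / 18.3
d = 7.503 mm

7.503 mm


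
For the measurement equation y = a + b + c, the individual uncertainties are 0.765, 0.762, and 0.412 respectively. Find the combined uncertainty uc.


For a sum of independent quantities, uc = sqrt(u1^2 + u2^2 + u3^2).
uc = sqrt(0.765^2 + 0.762^2 + 0.412^2)
uc = sqrt(0.585225 + 0.580644 + 0.169744)
uc = 1.1557

1.1557


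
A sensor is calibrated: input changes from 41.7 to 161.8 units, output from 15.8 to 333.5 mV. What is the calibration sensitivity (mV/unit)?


Sensitivity = (y2 - y1) / (x2 - x1).
S = (333.5 - 15.8) / (161.8 - 41.7)
S = 317.7 / 120.1
S = 2.6453 mV/unit

2.6453 mV/unit


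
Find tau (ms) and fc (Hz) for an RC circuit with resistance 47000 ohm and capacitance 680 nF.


Time constant: tau = R * C.
tau = 47000 * 6.80e-07 = 0.03196 s
tau = 31.96 ms
Cutoff frequency: fc = 1 / (2*pi*R*C).
fc = 1 / (2*pi*0.03196) = 4.98 Hz

tau = 31.96 ms, fc = 4.98 Hz


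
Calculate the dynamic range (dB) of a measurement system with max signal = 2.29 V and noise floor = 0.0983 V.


Dynamic range = 20 * log10(Vmax / Vnoise).
DR = 20 * log10(2.29 / 0.0983)
DR = 20 * log10(23.3)
DR = 27.35 dB

27.35 dB


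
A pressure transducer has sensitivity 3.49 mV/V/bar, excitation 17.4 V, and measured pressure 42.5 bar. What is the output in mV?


Output = sensitivity * Vex * P.
Vout = 3.49 * 17.4 * 42.5
Vout = 60.726 * 42.5
Vout = 2580.86 mV

2580.86 mV


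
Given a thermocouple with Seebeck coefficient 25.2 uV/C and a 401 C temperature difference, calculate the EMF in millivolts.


The thermocouple output V = sensitivity * dT.
V = 25.2 uV/C * 401 C
V = 10105.2 uV
V = 10.105 mV

10.105 mV


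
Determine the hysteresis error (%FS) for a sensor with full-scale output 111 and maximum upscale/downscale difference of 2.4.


Hysteresis = (max difference / full scale) * 100%.
H = (2.4 / 111) * 100
H = 2.162 %FS

2.162 %FS


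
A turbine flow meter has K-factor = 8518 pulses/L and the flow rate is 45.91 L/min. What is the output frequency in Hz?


Frequency = K * Q / 60 (converting L/min to L/s).
f = 8518 * 45.91 / 60
f = 391061.38 / 60
f = 6517.69 Hz

6517.69 Hz


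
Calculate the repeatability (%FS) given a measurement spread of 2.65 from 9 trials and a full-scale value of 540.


Repeatability = (spread / full scale) * 100%.
R = (2.65 / 540) * 100
R = 0.491 %FS

0.491 %FS


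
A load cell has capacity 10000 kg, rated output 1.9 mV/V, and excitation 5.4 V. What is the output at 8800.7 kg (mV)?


Vout = rated_output * Vex * (load / capacity).
Vout = 1.9 * 5.4 * (8800.7 / 10000)
Vout = 1.9 * 5.4 * 0.88007
Vout = 9.03 mV

9.03 mV


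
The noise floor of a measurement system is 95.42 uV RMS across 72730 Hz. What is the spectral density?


Noise spectral density = Vrms / sqrt(BW).
NSD = 95.42 / sqrt(72730)
NSD = 95.42 / 269.685
NSD = 0.3538 uV/sqrt(Hz)

0.3538 uV/sqrt(Hz)


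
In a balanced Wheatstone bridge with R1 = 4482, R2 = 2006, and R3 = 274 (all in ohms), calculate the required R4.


At balance: R1*R4 = R2*R3, so R4 = R2*R3/R1.
R4 = 2006 * 274 / 4482
R4 = 549644 / 4482
R4 = 122.63 ohm

122.63 ohm


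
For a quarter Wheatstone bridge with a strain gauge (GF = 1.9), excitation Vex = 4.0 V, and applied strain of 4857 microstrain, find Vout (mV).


Quarter bridge output: Vout = (GF * epsilon * Vex) / 4.
Vout = (1.9 * 4857e-6 * 4.0) / 4
Vout = 0.0369132 / 4 V
Vout = 0.0092283 V = 9.2283 mV

9.2283 mV


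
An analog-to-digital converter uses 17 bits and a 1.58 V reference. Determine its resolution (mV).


The resolution (LSB) of an ADC is Vref / 2^n.
LSB = 1.58 / 2^17
LSB = 1.58 / 131072
LSB = 1.205e-05 V = 0.01205444 mV

0.01205444 mV


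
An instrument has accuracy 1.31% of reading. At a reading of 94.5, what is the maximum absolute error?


Absolute error = (accuracy% / 100) * reading.
Error = (1.31 / 100) * 94.5
Error = 0.0131 * 94.5
Error = 1.238

1.238


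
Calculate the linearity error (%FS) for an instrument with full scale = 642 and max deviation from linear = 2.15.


Linearity error = (max deviation / full scale) * 100%.
Linearity = (2.15 / 642) * 100
Linearity = 0.335 %FS

0.335 %FS


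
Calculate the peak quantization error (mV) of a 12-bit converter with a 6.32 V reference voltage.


The maximum quantization error is +/- LSB/2.
LSB = Vref / 2^n = 6.32 / 4096 = 0.00154297 V
Max error = LSB / 2 = 0.00154297 / 2 = 0.00077148 V
Max error = 0.7715 mV

0.7715 mV


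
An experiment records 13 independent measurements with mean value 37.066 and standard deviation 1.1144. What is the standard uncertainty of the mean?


The standard uncertainty for Type A evaluation is u = s / sqrt(n).
u = 1.1144 / sqrt(13)
u = 1.1144 / 3.6056
u = 0.3091

0.3091


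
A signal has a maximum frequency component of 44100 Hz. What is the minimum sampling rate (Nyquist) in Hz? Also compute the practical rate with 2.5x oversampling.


By Nyquist theorem, fs_min = 2 * fmax.
fs_min = 2 * 44100 = 88200 Hz
Practical rate = 2.5 * fs_min = 2.5 * 88200 = 220500 Hz

fs_min = 88200 Hz, fs_practical = 220500 Hz


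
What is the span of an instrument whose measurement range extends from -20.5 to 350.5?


Span = upper range - lower range.
Span = 350.5 - (-20.5)
Span = 371.0

371.0


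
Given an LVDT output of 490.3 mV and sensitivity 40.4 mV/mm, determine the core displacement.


Displacement = Vout / sensitivity.
d = 490.3 / 40.4
d = 12.136 mm

12.136 mm


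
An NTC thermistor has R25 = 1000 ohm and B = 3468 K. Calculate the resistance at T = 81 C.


NTC thermistor equation: Rt = R25 * exp(B * (1/T - 1/T25)).
T in Kelvin: 354.15 K, T25 = 298.15 K
1/T - 1/T25 = 1/354.15 - 1/298.15 = -0.00053035
B * (1/T - 1/T25) = 3468 * -0.00053035 = -1.8393
Rt = 1000 * exp(-1.8393) = 158.9 ohm

158.9 ohm


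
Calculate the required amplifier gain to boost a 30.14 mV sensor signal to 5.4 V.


Gain = Vout / Vin (converting to same units).
G = 5.4 V / 30.14 mV
G = 5400.0 mV / 30.14 mV
G = 179.16

179.16


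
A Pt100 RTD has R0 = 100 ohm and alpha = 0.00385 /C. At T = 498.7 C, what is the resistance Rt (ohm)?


The RTD equation: Rt = R0 * (1 + alpha * T).
Rt = 100 * (1 + 0.00385 * 498.7)
Rt = 100 * (1 + 1.919995)
Rt = 100 * 2.919995
Rt = 292.0 ohm

292.0 ohm


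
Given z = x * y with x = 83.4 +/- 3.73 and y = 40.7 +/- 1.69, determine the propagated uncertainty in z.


For a product z = x*y, the relative uncertainty is:
uz/z = sqrt((ux/x)^2 + (uy/y)^2)
Relative uncertainties: ux/x = 3.73/83.4 = 0.044724
uy/y = 1.69/40.7 = 0.041523
z = 83.4 * 40.7 = 3394.4
uz = 3394.4 * sqrt(0.044724^2 + 0.041523^2) = 207.153

207.153


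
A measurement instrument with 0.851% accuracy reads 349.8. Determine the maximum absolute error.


Absolute error = (accuracy% / 100) * reading.
Error = (0.851 / 100) * 349.8
Error = 0.00851 * 349.8
Error = 2.9768

2.9768


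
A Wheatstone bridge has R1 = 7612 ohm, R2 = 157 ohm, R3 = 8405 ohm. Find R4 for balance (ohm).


At balance: R1*R4 = R2*R3, so R4 = R2*R3/R1.
R4 = 157 * 8405 / 7612
R4 = 1319585 / 7612
R4 = 173.36 ohm

173.36 ohm


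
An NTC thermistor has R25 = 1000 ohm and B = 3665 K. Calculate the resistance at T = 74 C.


NTC thermistor equation: Rt = R25 * exp(B * (1/T - 1/T25)).
T in Kelvin: 347.15 K, T25 = 298.15 K
1/T - 1/T25 = 1/347.15 - 1/298.15 = -0.00047342
B * (1/T - 1/T25) = 3665 * -0.00047342 = -1.7351
Rt = 1000 * exp(-1.7351) = 176.4 ohm

176.4 ohm


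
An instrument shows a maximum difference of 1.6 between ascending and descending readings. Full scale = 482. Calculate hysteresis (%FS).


Hysteresis = (max difference / full scale) * 100%.
H = (1.6 / 482) * 100
H = 0.332 %FS

0.332 %FS


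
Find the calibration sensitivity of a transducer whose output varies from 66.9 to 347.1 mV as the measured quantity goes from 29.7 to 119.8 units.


Sensitivity = (y2 - y1) / (x2 - x1).
S = (347.1 - 66.9) / (119.8 - 29.7)
S = 280.2 / 90.1
S = 3.1099 mV/unit

3.1099 mV/unit


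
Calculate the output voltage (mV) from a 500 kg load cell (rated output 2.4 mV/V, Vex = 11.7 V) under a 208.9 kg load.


Vout = rated_output * Vex * (load / capacity).
Vout = 2.4 * 11.7 * (208.9 / 500)
Vout = 2.4 * 11.7 * 0.4178
Vout = 11.732 mV

11.732 mV


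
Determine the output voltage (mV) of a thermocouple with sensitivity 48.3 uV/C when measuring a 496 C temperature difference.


The thermocouple output V = sensitivity * dT.
V = 48.3 uV/C * 496 C
V = 23956.8 uV
V = 23.957 mV

23.957 mV


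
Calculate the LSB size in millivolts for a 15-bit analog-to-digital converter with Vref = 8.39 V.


The resolution (LSB) of an ADC is Vref / 2^n.
LSB = 8.39 / 2^15
LSB = 8.39 / 32768
LSB = 0.00025604 V = 0.25604248 mV

0.25604248 mV


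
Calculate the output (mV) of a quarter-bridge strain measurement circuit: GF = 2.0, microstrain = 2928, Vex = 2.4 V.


Quarter bridge output: Vout = (GF * epsilon * Vex) / 4.
Vout = (2.0 * 2928e-6 * 2.4) / 4
Vout = 0.0140544 / 4 V
Vout = 0.0035136 V = 3.5136 mV

3.5136 mV


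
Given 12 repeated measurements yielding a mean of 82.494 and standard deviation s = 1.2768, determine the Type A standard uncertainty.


The standard uncertainty for Type A evaluation is u = s / sqrt(n).
u = 1.2768 / sqrt(12)
u = 1.2768 / 3.4641
u = 0.3686

0.3686


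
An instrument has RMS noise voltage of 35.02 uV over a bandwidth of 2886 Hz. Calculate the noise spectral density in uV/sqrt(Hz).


Noise spectral density = Vrms / sqrt(BW).
NSD = 35.02 / sqrt(2886)
NSD = 35.02 / 53.7215
NSD = 0.6519 uV/sqrt(Hz)

0.6519 uV/sqrt(Hz)


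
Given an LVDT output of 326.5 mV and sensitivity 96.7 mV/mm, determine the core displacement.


Displacement = Vout / sensitivity.
d = 326.5 / 96.7
d = 3.376 mm

3.376 mm


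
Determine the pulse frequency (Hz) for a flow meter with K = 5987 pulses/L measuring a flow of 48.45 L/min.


Frequency = K * Q / 60 (converting L/min to L/s).
f = 5987 * 48.45 / 60
f = 290070.15 / 60
f = 4834.5 Hz

4834.5 Hz


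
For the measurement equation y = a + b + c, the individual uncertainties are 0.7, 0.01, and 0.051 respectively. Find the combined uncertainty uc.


For a sum of independent quantities, uc = sqrt(u1^2 + u2^2 + u3^2).
uc = sqrt(0.7^2 + 0.01^2 + 0.051^2)
uc = sqrt(0.49 + 0.0001 + 0.002601)
uc = 0.7019

0.7019


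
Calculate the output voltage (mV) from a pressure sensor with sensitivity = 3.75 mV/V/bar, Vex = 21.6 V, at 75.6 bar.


Output = sensitivity * Vex * P.
Vout = 3.75 * 21.6 * 75.6
Vout = 81.0 * 75.6
Vout = 6123.6 mV

6123.6 mV


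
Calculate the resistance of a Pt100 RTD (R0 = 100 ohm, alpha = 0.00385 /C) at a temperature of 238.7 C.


The RTD equation: Rt = R0 * (1 + alpha * T).
Rt = 100 * (1 + 0.00385 * 238.7)
Rt = 100 * (1 + 0.918995)
Rt = 100 * 1.918995
Rt = 191.899 ohm

191.899 ohm


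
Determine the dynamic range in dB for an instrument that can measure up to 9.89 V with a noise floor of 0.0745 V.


Dynamic range = 20 * log10(Vmax / Vnoise).
DR = 20 * log10(9.89 / 0.0745)
DR = 20 * log10(132.75)
DR = 42.46 dB

42.46 dB


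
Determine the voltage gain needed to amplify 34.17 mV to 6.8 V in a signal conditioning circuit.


Gain = Vout / Vin (converting to same units).
G = 6.8 V / 34.17 mV
G = 6800.0 mV / 34.17 mV
G = 199.0

199.0


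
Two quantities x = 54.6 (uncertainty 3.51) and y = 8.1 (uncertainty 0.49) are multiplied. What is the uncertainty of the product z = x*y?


For a product z = x*y, the relative uncertainty is:
uz/z = sqrt((ux/x)^2 + (uy/y)^2)
Relative uncertainties: ux/x = 3.51/54.6 = 0.064286
uy/y = 0.49/8.1 = 0.060494
z = 54.6 * 8.1 = 442.3
uz = 442.3 * sqrt(0.064286^2 + 0.060494^2) = 39.04

39.04


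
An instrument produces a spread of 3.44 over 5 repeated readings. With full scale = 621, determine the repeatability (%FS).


Repeatability = (spread / full scale) * 100%.
R = (3.44 / 621) * 100
R = 0.554 %FS

0.554 %FS


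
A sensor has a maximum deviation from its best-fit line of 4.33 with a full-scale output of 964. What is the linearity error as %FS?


Linearity error = (max deviation / full scale) * 100%.
Linearity = (4.33 / 964) * 100
Linearity = 0.449 %FS

0.449 %FS


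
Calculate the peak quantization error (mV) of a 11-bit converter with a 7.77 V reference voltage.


The maximum quantization error is +/- LSB/2.
LSB = Vref / 2^n = 7.77 / 2048 = 0.00379395 V
Max error = LSB / 2 = 0.00379395 / 2 = 0.00189697 V
Max error = 1.897 mV

1.897 mV


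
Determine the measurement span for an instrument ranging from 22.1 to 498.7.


Span = upper range - lower range.
Span = 498.7 - (22.1)
Span = 476.6

476.6


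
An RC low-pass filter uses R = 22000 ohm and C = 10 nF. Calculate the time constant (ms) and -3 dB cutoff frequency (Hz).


Time constant: tau = R * C.
tau = 22000 * 1.00e-08 = 0.00022 s
tau = 0.22 ms
Cutoff frequency: fc = 1 / (2*pi*R*C).
fc = 1 / (2*pi*0.00022) = 723.43 Hz

tau = 0.22 ms, fc = 723.43 Hz


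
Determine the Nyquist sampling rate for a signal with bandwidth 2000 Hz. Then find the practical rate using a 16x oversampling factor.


By Nyquist theorem, fs_min = 2 * fmax.
fs_min = 2 * 2000 = 4000 Hz
Practical rate = 16 * fs_min = 16 * 4000 = 64000 Hz

fs_min = 4000 Hz, fs_practical = 64000 Hz


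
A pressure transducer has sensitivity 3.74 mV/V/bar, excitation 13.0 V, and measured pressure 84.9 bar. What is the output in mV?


Output = sensitivity * Vex * P.
Vout = 3.74 * 13.0 * 84.9
Vout = 48.62 * 84.9
Vout = 4127.84 mV

4127.84 mV


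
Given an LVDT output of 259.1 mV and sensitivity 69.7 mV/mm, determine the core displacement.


Displacement = Vout / sensitivity.
d = 259.1 / 69.7
d = 3.717 mm

3.717 mm


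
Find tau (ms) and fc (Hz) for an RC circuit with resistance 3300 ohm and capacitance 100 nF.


Time constant: tau = R * C.
tau = 3300 * 1.00e-07 = 0.00033 s
tau = 0.33 ms
Cutoff frequency: fc = 1 / (2*pi*R*C).
fc = 1 / (2*pi*0.00033) = 482.29 Hz

tau = 0.33 ms, fc = 482.29 Hz


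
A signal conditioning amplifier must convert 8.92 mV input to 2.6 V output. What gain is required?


Gain = Vout / Vin (converting to same units).
G = 2.6 V / 8.92 mV
G = 2600.0 mV / 8.92 mV
G = 291.48

291.48


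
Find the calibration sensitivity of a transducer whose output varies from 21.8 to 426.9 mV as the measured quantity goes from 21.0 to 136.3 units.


Sensitivity = (y2 - y1) / (x2 - x1).
S = (426.9 - 21.8) / (136.3 - 21.0)
S = 405.1 / 115.3
S = 3.5134 mV/unit

3.5134 mV/unit


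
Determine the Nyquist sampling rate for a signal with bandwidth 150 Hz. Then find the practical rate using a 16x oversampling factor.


By Nyquist theorem, fs_min = 2 * fmax.
fs_min = 2 * 150 = 300 Hz
Practical rate = 16 * fs_min = 16 * 300 = 4800 Hz

fs_min = 300 Hz, fs_practical = 4800 Hz


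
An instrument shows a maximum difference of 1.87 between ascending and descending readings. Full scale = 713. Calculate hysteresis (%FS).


Hysteresis = (max difference / full scale) * 100%.
H = (1.87 / 713) * 100
H = 0.262 %FS

0.262 %FS


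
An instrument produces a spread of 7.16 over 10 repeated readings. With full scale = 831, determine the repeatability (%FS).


Repeatability = (spread / full scale) * 100%.
R = (7.16 / 831) * 100
R = 0.862 %FS

0.862 %FS


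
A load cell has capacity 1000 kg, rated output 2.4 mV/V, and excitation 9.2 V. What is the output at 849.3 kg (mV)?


Vout = rated_output * Vex * (load / capacity).
Vout = 2.4 * 9.2 * (849.3 / 1000)
Vout = 2.4 * 9.2 * 0.8493
Vout = 18.753 mV

18.753 mV


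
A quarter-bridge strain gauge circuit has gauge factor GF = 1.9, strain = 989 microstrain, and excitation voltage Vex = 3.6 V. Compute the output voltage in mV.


Quarter bridge output: Vout = (GF * epsilon * Vex) / 4.
Vout = (1.9 * 989e-6 * 3.6) / 4
Vout = 0.00676476 / 4 V
Vout = 0.00169119 V = 1.6912 mV

1.6912 mV


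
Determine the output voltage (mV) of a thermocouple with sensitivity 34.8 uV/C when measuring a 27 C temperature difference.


The thermocouple output V = sensitivity * dT.
V = 34.8 uV/C * 27 C
V = 939.6 uV
V = 0.94 mV

0.94 mV


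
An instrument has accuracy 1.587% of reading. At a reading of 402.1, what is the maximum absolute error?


Absolute error = (accuracy% / 100) * reading.
Error = (1.587 / 100) * 402.1
Error = 0.01587 * 402.1
Error = 6.3813

6.3813


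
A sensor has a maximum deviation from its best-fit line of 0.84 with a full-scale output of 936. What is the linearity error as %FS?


Linearity error = (max deviation / full scale) * 100%.
Linearity = (0.84 / 936) * 100
Linearity = 0.09 %FS

0.09 %FS


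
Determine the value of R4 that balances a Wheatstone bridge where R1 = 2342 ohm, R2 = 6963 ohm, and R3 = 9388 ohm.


At balance: R1*R4 = R2*R3, so R4 = R2*R3/R1.
R4 = 6963 * 9388 / 2342
R4 = 65368644 / 2342
R4 = 27911.46 ohm

27911.46 ohm


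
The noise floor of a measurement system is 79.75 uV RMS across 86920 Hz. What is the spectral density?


Noise spectral density = Vrms / sqrt(BW).
NSD = 79.75 / sqrt(86920)
NSD = 79.75 / 294.822
NSD = 0.2705 uV/sqrt(Hz)

0.2705 uV/sqrt(Hz)


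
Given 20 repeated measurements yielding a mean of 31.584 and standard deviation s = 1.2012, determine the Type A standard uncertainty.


The standard uncertainty for Type A evaluation is u = s / sqrt(n).
u = 1.2012 / sqrt(20)
u = 1.2012 / 4.4721
u = 0.2686

0.2686


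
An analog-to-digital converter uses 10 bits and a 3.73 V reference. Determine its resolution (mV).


The resolution (LSB) of an ADC is Vref / 2^n.
LSB = 3.73 / 2^10
LSB = 3.73 / 1024
LSB = 0.00364258 V = 3.64257812 mV

3.64257812 mV


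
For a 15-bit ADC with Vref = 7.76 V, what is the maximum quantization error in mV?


The maximum quantization error is +/- LSB/2.
LSB = Vref / 2^n = 7.76 / 32768 = 0.00023682 V
Max error = LSB / 2 = 0.00023682 / 2 = 0.00011841 V
Max error = 0.1184 mV

0.1184 mV


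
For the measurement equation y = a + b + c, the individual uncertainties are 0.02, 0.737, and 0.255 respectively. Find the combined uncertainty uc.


For a sum of independent quantities, uc = sqrt(u1^2 + u2^2 + u3^2).
uc = sqrt(0.02^2 + 0.737^2 + 0.255^2)
uc = sqrt(0.0004 + 0.543169 + 0.065025)
uc = 0.7801

0.7801


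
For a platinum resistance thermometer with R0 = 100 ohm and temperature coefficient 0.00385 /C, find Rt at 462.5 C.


The RTD equation: Rt = R0 * (1 + alpha * T).
Rt = 100 * (1 + 0.00385 * 462.5)
Rt = 100 * (1 + 1.780625)
Rt = 100 * 2.780625
Rt = 278.062 ohm

278.062 ohm


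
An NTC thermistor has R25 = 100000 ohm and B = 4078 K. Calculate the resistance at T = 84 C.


NTC thermistor equation: Rt = R25 * exp(B * (1/T - 1/T25)).
T in Kelvin: 357.15 K, T25 = 298.15 K
1/T - 1/T25 = 1/357.15 - 1/298.15 = -0.00055407
B * (1/T - 1/T25) = 4078 * -0.00055407 = -2.2595
Rt = 100000 * exp(-2.2595) = 10440.2 ohm

10440.2 ohm


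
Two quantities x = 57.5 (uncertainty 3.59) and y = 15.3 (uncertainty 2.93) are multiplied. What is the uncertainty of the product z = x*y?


For a product z = x*y, the relative uncertainty is:
uz/z = sqrt((ux/x)^2 + (uy/y)^2)
Relative uncertainties: ux/x = 3.59/57.5 = 0.062435
uy/y = 2.93/15.3 = 0.191503
z = 57.5 * 15.3 = 879.8
uz = 879.8 * sqrt(0.062435^2 + 0.191503^2) = 177.203

177.203


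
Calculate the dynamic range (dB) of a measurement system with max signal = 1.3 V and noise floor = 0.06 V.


Dynamic range = 20 * log10(Vmax / Vnoise).
DR = 20 * log10(1.3 / 0.06)
DR = 20 * log10(21.67)
DR = 26.72 dB

26.72 dB


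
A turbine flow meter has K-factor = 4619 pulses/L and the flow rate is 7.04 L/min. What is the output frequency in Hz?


Frequency = K * Q / 60 (converting L/min to L/s).
f = 4619 * 7.04 / 60
f = 32517.76 / 60
f = 541.96 Hz

541.96 Hz


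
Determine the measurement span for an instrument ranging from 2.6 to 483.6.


Span = upper range - lower range.
Span = 483.6 - (2.6)
Span = 481.0

481.0


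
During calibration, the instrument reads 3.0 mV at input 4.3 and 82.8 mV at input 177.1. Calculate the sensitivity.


Sensitivity = (y2 - y1) / (x2 - x1).
S = (82.8 - 3.0) / (177.1 - 4.3)
S = 79.8 / 172.8
S = 0.4618 mV/unit

0.4618 mV/unit


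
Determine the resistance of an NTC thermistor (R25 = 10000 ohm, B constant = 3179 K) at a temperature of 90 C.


NTC thermistor equation: Rt = R25 * exp(B * (1/T - 1/T25)).
T in Kelvin: 363.15 K, T25 = 298.15 K
1/T - 1/T25 = 1/363.15 - 1/298.15 = -0.00060033
B * (1/T - 1/T25) = 3179 * -0.00060033 = -1.9085
Rt = 10000 * exp(-1.9085) = 1483.1 ohm

1483.1 ohm


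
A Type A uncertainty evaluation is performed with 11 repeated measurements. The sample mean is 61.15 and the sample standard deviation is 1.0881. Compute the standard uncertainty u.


The standard uncertainty for Type A evaluation is u = s / sqrt(n).
u = 1.0881 / sqrt(11)
u = 1.0881 / 3.3166
u = 0.3281

0.3281


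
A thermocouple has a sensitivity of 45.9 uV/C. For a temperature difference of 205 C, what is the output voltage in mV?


The thermocouple output V = sensitivity * dT.
V = 45.9 uV/C * 205 C
V = 9409.5 uV
V = 9.409 mV

9.409 mV


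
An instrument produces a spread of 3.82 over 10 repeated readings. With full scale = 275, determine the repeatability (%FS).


Repeatability = (spread / full scale) * 100%.
R = (3.82 / 275) * 100
R = 1.389 %FS

1.389 %FS


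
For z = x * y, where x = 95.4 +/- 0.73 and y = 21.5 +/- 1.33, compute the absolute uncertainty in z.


For a product z = x*y, the relative uncertainty is:
uz/z = sqrt((ux/x)^2 + (uy/y)^2)
Relative uncertainties: ux/x = 0.73/95.4 = 0.007652
uy/y = 1.33/21.5 = 0.06186
z = 95.4 * 21.5 = 2051.1
uz = 2051.1 * sqrt(0.007652^2 + 0.06186^2) = 127.849

127.849


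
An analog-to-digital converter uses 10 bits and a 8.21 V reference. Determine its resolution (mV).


The resolution (LSB) of an ADC is Vref / 2^n.
LSB = 8.21 / 2^10
LSB = 8.21 / 1024
LSB = 0.00801758 V = 8.01757812 mV

8.01757812 mV


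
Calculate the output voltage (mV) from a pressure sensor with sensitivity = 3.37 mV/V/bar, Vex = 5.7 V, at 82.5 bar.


Output = sensitivity * Vex * P.
Vout = 3.37 * 5.7 * 82.5
Vout = 19.209 * 82.5
Vout = 1584.74 mV

1584.74 mV


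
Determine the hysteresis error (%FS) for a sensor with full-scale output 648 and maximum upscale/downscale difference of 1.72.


Hysteresis = (max difference / full scale) * 100%.
H = (1.72 / 648) * 100
H = 0.265 %FS

0.265 %FS


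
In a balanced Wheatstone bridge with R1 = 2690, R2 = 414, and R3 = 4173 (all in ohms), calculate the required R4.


At balance: R1*R4 = R2*R3, so R4 = R2*R3/R1.
R4 = 414 * 4173 / 2690
R4 = 1727622 / 2690
R4 = 642.24 ohm

642.24 ohm


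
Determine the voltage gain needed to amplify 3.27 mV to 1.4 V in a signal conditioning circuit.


Gain = Vout / Vin (converting to same units).
G = 1.4 V / 3.27 mV
G = 1400.0 mV / 3.27 mV
G = 428.13

428.13


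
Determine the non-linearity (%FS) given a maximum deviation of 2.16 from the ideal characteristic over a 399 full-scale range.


Linearity error = (max deviation / full scale) * 100%.
Linearity = (2.16 / 399) * 100
Linearity = 0.541 %FS

0.541 %FS


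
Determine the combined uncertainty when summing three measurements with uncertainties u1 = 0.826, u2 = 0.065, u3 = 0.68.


For a sum of independent quantities, uc = sqrt(u1^2 + u2^2 + u3^2).
uc = sqrt(0.826^2 + 0.065^2 + 0.68^2)
uc = sqrt(0.682276 + 0.004225 + 0.4624)
uc = 1.0719

1.0719


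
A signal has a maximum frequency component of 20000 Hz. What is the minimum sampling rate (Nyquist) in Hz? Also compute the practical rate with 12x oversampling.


By Nyquist theorem, fs_min = 2 * fmax.
fs_min = 2 * 20000 = 40000 Hz
Practical rate = 12 * fs_min = 12 * 40000 = 480000 Hz

fs_min = 40000 Hz, fs_practical = 480000 Hz


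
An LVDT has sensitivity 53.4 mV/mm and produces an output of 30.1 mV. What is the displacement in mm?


Displacement = Vout / sensitivity.
d = 30.1 / 53.4
d = 0.564 mm

0.564 mm


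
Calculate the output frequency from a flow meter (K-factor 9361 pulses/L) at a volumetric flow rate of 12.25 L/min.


Frequency = K * Q / 60 (converting L/min to L/s).
f = 9361 * 12.25 / 60
f = 114672.25 / 60
f = 1911.2 Hz

1911.2 Hz


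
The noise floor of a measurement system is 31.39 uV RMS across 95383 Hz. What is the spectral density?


Noise spectral density = Vrms / sqrt(BW).
NSD = 31.39 / sqrt(95383)
NSD = 31.39 / 308.8414
NSD = 0.1016 uV/sqrt(Hz)

0.1016 uV/sqrt(Hz)


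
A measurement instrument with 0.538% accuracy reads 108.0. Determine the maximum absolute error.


Absolute error = (accuracy% / 100) * reading.
Error = (0.538 / 100) * 108.0
Error = 0.00538 * 108.0
Error = 0.581

0.581


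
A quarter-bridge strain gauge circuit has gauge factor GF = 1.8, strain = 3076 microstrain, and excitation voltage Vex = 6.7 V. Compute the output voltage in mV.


Quarter bridge output: Vout = (GF * epsilon * Vex) / 4.
Vout = (1.8 * 3076e-6 * 6.7) / 4
Vout = 0.03709656 / 4 V
Vout = 0.00927414 V = 9.2741 mV

9.2741 mV


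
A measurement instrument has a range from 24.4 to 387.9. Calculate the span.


Span = upper range - lower range.
Span = 387.9 - (24.4)
Span = 363.5

363.5


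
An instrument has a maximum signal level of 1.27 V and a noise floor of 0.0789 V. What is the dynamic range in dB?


Dynamic range = 20 * log10(Vmax / Vnoise).
DR = 20 * log10(1.27 / 0.0789)
DR = 20 * log10(16.1)
DR = 24.13 dB

24.13 dB


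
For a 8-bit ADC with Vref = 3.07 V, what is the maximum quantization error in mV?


The maximum quantization error is +/- LSB/2.
LSB = Vref / 2^n = 3.07 / 256 = 0.01199219 V
Max error = LSB / 2 = 0.01199219 / 2 = 0.00599609 V
Max error = 5.9961 mV

5.9961 mV


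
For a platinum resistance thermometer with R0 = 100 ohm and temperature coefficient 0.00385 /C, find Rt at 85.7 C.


The RTD equation: Rt = R0 * (1 + alpha * T).
Rt = 100 * (1 + 0.00385 * 85.7)
Rt = 100 * (1 + 0.329945)
Rt = 100 * 1.329945
Rt = 132.994 ohm

132.994 ohm


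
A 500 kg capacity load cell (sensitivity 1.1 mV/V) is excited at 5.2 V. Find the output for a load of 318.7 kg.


Vout = rated_output * Vex * (load / capacity).
Vout = 1.1 * 5.2 * (318.7 / 500)
Vout = 1.1 * 5.2 * 0.6374
Vout = 3.646 mV

3.646 mV


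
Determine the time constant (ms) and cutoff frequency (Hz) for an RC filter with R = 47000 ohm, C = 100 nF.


Time constant: tau = R * C.
tau = 47000 * 1.00e-07 = 0.0047 s
tau = 4.7 ms
Cutoff frequency: fc = 1 / (2*pi*R*C).
fc = 1 / (2*pi*0.0047) = 33.86 Hz

tau = 4.7 ms, fc = 33.86 Hz


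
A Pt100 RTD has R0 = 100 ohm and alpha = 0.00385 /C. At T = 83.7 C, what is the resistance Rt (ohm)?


The RTD equation: Rt = R0 * (1 + alpha * T).
Rt = 100 * (1 + 0.00385 * 83.7)
Rt = 100 * (1 + 0.322245)
Rt = 100 * 1.322245
Rt = 132.225 ohm

132.225 ohm
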